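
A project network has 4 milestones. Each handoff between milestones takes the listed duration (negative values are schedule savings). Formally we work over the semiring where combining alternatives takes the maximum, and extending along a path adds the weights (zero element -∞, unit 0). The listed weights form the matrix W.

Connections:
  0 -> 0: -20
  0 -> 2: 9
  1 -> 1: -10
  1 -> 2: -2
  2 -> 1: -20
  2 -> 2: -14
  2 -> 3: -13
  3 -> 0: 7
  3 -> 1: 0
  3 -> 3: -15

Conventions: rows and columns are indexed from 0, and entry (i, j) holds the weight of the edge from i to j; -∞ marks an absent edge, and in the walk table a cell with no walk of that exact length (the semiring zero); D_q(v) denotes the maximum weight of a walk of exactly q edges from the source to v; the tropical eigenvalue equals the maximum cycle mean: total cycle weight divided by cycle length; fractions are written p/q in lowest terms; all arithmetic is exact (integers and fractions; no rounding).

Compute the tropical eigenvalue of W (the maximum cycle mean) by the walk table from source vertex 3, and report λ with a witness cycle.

q=0: [-∞, -∞, -∞, 0]
q=1: [7, 0, -∞, -15]
q=2: [-8, -10, 16, -30]
q=3: [-23, -4, 2, 3]
q=4: [10, 3, -6, -11]
Optimal cycle mean attained by: cycle 0->2->3->0, total 9 + (-13) + 7, length 3.
Answer: λ = 1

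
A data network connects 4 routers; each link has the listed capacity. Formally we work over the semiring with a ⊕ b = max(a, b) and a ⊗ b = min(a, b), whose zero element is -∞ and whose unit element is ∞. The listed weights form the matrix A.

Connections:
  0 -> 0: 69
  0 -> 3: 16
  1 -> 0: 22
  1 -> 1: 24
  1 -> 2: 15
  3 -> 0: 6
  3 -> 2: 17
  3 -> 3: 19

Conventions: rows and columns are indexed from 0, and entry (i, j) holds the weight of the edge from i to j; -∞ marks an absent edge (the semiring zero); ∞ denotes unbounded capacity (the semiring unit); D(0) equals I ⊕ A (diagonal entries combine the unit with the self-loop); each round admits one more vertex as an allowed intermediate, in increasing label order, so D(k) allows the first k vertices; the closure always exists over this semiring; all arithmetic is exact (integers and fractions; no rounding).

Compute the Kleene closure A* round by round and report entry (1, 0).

D(0):
  [∞, -∞, -∞, 16]
  [22, ∞, 15, -∞]
  [-∞, -∞, ∞, -∞]
  [6, -∞, 17, ∞]
D(1):
  [∞, -∞, -∞, 16]
  [22, ∞, 15, 16]
  [-∞, -∞, ∞, -∞]
  [6, -∞, 17, ∞]
D(2):
  [∞, -∞, -∞, 16]
  [22, ∞, 15, 16]
  [-∞, -∞, ∞, -∞]
  [6, -∞, 17, ∞]
D(3):
  [∞, -∞, -∞, 16]
  [22, ∞, 15, 16]
  [-∞, -∞, ∞, -∞]
  [6, -∞, 17, ∞]
D(4):
  [∞, -∞, 16, 16]
  [22, ∞, 16, 16]
  [-∞, -∞, ∞, -∞]
  [6, -∞, 17, ∞]
Answer: A*[1][0] = 22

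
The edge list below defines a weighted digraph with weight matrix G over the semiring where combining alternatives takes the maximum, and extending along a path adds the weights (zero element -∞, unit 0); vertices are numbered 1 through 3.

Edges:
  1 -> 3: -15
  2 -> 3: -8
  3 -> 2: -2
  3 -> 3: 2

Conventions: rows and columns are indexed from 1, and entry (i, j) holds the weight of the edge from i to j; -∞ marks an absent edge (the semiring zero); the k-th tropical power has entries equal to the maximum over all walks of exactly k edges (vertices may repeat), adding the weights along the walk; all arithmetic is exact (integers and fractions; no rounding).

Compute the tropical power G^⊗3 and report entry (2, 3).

G^⊗2:
  [-∞, -17, -13]
  [-∞, -10, -6]
  [-∞, 0, 4]
G^⊗3:
  [-∞, -15, -11]
  [-∞, -8, -4]
  [-∞, 2, 6]
Key observation: the optimum is the walk 2->3->3->3, with weight (-8) + 2 + 2 = -4.
Optimal value attained by: walk 2->3->3->3.
Answer: (G^⊗3)[2][3] = -4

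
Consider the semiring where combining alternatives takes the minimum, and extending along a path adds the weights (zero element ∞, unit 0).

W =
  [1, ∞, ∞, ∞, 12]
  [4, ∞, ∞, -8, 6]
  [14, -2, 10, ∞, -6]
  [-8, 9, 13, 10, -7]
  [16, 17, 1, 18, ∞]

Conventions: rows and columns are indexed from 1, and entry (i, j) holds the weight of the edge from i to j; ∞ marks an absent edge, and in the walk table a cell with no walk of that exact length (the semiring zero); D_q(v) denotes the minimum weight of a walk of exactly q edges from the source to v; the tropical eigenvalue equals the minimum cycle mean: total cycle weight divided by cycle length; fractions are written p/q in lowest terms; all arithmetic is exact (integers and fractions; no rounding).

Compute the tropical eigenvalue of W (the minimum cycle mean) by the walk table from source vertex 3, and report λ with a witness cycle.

q=0: [∞, ∞, 0, ∞, ∞]
q=1: [14, -2, 10, ∞, -6]
q=2: [2, 8, -5, -10, 4]
q=3: [-18, -7, 3, 0, -17]
q=4: [-17, 0, -16, -15, -7]
q=5: [-23, -18, -6, -8, -22]
Optimal cycle mean attained by: cycle 2->4->5->3->2, total (-8) + (-7) + 1 + (-2), length 4.
Answer: λ = -4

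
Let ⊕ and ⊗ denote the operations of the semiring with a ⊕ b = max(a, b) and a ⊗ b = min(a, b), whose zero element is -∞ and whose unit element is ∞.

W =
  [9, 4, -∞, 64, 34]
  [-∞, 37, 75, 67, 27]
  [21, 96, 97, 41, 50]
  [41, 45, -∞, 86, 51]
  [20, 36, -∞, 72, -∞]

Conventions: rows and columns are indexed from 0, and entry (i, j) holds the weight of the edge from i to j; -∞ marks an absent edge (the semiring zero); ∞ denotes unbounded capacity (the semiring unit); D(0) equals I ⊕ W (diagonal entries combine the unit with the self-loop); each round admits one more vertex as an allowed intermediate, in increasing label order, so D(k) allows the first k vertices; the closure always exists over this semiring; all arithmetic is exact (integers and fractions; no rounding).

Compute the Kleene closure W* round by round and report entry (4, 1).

D(0):
  [∞, 4, -∞, 64, 34]
  [-∞, ∞, 75, 67, 27]
  [21, 96, ∞, 41, 50]
  [41, 45, -∞, ∞, 51]
  [20, 36, -∞, 72, ∞]
D(1):
  [∞, 4, -∞, 64, 34]
  [-∞, ∞, 75, 67, 27]
  [21, 96, ∞, 41, 50]
  [41, 45, -∞, ∞, 51]
  [20, 36, -∞, 72, ∞]
D(2):
  [∞, 4, 4, 64, 34]
  [-∞, ∞, 75, 67, 27]
  [21, 96, ∞, 67, 50]
  [41, 45, 45, ∞, 51]
  [20, 36, 36, 72, ∞]
D(3):
  [∞, 4, 4, 64, 34]
  [21, ∞, 75, 67, 50]
  [21, 96, ∞, 67, 50]
  [41, 45, 45, ∞, 51]
  [21, 36, 36, 72, ∞]
D(4):
  [∞, 45, 45, 64, 51]
  [41, ∞, 75, 67, 51]
  [41, 96, ∞, 67, 51]
  [41, 45, 45, ∞, 51]
  [41, 45, 45, 72, ∞]
D(5):
  [∞, 45, 45, 64, 51]
  [41, ∞, 75, 67, 51]
  [41, 96, ∞, 67, 51]
  [41, 45, 45, ∞, 51]
  [41, 45, 45, 72, ∞]
Answer: W*[4][1] = 45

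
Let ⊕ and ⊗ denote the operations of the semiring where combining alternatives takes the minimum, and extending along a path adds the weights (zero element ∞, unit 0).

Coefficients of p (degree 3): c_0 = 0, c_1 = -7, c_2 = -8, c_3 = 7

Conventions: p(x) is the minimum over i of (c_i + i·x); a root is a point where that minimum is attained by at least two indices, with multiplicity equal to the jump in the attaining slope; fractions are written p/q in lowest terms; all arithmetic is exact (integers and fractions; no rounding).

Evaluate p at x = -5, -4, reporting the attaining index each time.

p(-5) = min(0+0·(-5)=0, -7+1·(-5)=-12, -8+2·(-5)=-18, 7+3·(-5)=-8) = -18 (attained by i=2)
p(-4) = min(0+0·(-4)=0, -7+1·(-4)=-11, -8+2·(-4)=-16, 7+3·(-4)=-5) = -16 (attained by i=2)
Answer: p(-5) = -18; p(-4) = -16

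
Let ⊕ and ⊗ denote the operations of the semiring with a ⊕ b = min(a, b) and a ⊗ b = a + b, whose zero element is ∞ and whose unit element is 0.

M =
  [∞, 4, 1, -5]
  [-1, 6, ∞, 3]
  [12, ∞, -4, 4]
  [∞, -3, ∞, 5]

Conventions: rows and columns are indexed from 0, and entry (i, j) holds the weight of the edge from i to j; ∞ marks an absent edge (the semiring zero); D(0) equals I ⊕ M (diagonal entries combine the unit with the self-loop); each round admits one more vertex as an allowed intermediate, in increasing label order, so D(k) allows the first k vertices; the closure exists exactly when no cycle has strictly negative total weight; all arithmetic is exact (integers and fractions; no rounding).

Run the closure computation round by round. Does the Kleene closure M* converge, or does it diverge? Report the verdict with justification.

Detection: at round 0, diagonal entry (2, 2) turns strictly negative.
Key observation: the cycle 2->2 has total weight (-4), which is strictly negative.
Answer: DIVERGES — negative cycle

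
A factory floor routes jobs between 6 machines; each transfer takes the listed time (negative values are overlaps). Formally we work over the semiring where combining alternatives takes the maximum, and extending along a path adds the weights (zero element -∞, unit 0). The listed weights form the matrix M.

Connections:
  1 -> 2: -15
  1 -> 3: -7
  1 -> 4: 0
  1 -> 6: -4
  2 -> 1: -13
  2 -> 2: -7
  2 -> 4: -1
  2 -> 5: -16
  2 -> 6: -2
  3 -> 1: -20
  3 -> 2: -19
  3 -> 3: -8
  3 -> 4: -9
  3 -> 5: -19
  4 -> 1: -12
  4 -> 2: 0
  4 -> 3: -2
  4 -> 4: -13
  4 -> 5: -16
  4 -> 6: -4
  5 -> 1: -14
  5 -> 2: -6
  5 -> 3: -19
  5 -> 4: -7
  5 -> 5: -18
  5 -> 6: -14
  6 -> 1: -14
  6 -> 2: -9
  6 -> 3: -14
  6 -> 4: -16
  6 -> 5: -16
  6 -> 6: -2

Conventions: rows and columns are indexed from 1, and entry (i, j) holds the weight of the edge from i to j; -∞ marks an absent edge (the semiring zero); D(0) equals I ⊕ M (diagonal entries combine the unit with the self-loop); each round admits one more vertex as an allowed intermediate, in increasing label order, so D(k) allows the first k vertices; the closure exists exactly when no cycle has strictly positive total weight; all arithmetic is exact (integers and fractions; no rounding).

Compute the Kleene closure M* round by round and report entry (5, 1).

D(0):
  [0, -15, -7, 0, -∞, -4]
  [-13, 0, -∞, -1, -16, -2]
  [-20, -19, 0, -9, -19, -∞]
  [-12, 0, -2, 0, -16, -4]
  [-14, -6, -19, -7, 0, -14]
  [-14, -9, -14, -16, -16, 0]
D(1):
  [0, -15, -7, 0, -∞, -4]
  [-13, 0, -20, -1, -16, -2]
  [-20, -19, 0, -9, -19, -24]
  [-12, 0, -2, 0, -16, -4]
  [-14, -6, -19, -7, 0, -14]
  [-14, -9, -14, -14, -16, 0]
D(2):
  [0, -15, -7, 0, -31, -4]
  [-13, 0, -20, -1, -16, -2]
  [-20, -19, 0, -9, -19, -21]
  [-12, 0, -2, 0, -16, -2]
  [-14, -6, -19, -7, 0, -8]
  [-14, -9, -14, -10, -16, 0]
D(3):
  [0, -15, -7, 0, -26, -4]
  [-13, 0, -20, -1, -16, -2]
  [-20, -19, 0, -9, -19, -21]
  [-12, 0, -2, 0, -16, -2]
  [-14, -6, -19, -7, 0, -8]
  [-14, -9, -14, -10, -16, 0]
D(4):
  [0, 0, -2, 0, -16, -2]
  [-13, 0, -3, -1, -16, -2]
  [-20, -9, 0, -9, -19, -11]
  [-12, 0, -2, 0, -16, -2]
  [-14, -6, -9, -7, 0, -8]
  [-14, -9, -12, -10, -16, 0]
D(5):
  [0, 0, -2, 0, -16, -2]
  [-13, 0, -3, -1, -16, -2]
  [-20, -9, 0, -9, -19, -11]
  [-12, 0, -2, 0, -16, -2]
  [-14, -6, -9, -7, 0, -8]
  [-14, -9, -12, -10, -16, 0]
D(6):
  [0, 0, -2, 0, -16, -2]
  [-13, 0, -3, -1, -16, -2]
  [-20, -9, 0, -9, -19, -11]
  [-12, 0, -2, 0, -16, -2]
  [-14, -6, -9, -7, 0, -8]
  [-14, -9, -12, -10, -16, 0]
Answer: M*[5][1] = -14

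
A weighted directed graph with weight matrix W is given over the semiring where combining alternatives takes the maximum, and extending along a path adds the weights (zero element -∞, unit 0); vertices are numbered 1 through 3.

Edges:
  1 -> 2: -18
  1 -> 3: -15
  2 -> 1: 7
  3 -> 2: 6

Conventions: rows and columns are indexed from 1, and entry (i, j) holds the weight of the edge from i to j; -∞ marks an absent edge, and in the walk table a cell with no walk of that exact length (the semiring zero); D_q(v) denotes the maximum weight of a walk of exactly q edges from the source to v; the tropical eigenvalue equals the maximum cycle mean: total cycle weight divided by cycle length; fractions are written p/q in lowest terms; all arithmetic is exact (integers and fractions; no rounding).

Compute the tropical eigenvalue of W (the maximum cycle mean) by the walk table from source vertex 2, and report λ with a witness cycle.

q=0: [-∞, 0, -∞]
q=1: [7, -∞, -∞]
q=2: [-∞, -11, -8]
q=3: [-4, -2, -∞]
Optimal cycle mean attained by: cycle 1->3->2->1, total (-15) + 6 + 7, length 3.
Answer: λ = -2/3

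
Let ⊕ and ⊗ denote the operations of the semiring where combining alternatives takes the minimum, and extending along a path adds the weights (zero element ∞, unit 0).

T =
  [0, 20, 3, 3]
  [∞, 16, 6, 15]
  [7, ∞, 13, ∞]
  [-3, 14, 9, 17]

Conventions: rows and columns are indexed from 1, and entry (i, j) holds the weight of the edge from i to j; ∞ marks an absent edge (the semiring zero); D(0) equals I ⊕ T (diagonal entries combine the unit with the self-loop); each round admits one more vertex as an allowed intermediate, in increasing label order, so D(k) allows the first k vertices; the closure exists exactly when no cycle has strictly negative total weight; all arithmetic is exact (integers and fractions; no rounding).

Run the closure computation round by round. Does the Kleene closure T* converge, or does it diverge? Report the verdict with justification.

D(0):
  [0, 20, 3, 3]
  [∞, 0, 6, 15]
  [7, ∞, 0, ∞]
  [-3, 14, 9, 0]
D(1):
  [0, 20, 3, 3]
  [∞, 0, 6, 15]
  [7, 27, 0, 10]
  [-3, 14, 0, 0]
D(2):
  [0, 20, 3, 3]
  [∞, 0, 6, 15]
  [7, 27, 0, 10]
  [-3, 14, 0, 0]
D(3):
  [0, 20, 3, 3]
  [13, 0, 6, 15]
  [7, 27, 0, 10]
  [-3, 14, 0, 0]
D(4):
  [0, 17, 3, 3]
  [12, 0, 6, 15]
  [7, 24, 0, 10]
  [-3, 14, 0, 0]
Key observation: every diagonal entry stays at the unit through all rounds, so no improving cycle exists.
Answer: CONVERGES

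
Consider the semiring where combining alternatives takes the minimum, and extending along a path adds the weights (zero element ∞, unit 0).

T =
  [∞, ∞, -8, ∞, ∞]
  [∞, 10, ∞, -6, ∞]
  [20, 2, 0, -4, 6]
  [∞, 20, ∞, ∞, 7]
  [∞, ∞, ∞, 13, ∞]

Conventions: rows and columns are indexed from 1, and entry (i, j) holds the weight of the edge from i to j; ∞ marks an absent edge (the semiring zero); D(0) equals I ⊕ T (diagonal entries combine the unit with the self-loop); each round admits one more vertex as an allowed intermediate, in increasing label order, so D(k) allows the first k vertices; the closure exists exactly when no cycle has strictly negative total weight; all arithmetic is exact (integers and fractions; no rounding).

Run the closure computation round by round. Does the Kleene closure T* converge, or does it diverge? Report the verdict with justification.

D(0):
  [0, ∞, -8, ∞, ∞]
  [∞, 0, ∞, -6, ∞]
  [20, 2, 0, -4, 6]
  [∞, 20, ∞, 0, 7]
  [∞, ∞, ∞, 13, 0]
D(1):
  [0, ∞, -8, ∞, ∞]
  [∞, 0, ∞, -6, ∞]
  [20, 2, 0, -4, 6]
  [∞, 20, ∞, 0, 7]
  [∞, ∞, ∞, 13, 0]
D(2):
  [0, ∞, -8, ∞, ∞]
  [∞, 0, ∞, -6, ∞]
  [20, 2, 0, -4, 6]
  [∞, 20, ∞, 0, 7]
  [∞, ∞, ∞, 13, 0]
D(3):
  [0, -6, -8, -12, -2]
  [∞, 0, ∞, -6, ∞]
  [20, 2, 0, -4, 6]
  [∞, 20, ∞, 0, 7]
  [∞, ∞, ∞, 13, 0]
D(4):
  [0, -6, -8, -12, -5]
  [∞, 0, ∞, -6, 1]
  [20, 2, 0, -4, 3]
  [∞, 20, ∞, 0, 7]
  [∞, 33, ∞, 13, 0]
D(5):
  [0, -6, -8, -12, -5]
  [∞, 0, ∞, -6, 1]
  [20, 2, 0, -4, 3]
  [∞, 20, ∞, 0, 7]
  [∞, 33, ∞, 13, 0]
Key observation: every diagonal entry stays at the unit through all rounds, so no improving cycle exists.
Answer: CONVERGES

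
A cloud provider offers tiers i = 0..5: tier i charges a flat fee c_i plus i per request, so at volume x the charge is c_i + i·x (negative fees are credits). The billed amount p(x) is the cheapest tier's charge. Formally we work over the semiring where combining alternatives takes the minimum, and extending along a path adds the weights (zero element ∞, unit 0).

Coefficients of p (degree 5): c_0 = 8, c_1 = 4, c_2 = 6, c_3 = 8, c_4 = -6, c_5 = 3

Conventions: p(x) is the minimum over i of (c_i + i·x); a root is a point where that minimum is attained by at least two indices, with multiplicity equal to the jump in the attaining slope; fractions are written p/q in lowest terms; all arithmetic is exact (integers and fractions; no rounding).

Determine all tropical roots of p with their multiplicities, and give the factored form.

hull edge (i=0, c=8) to (i=1, c=4): slope -4, span 1
hull edge (i=1, c=4) to (i=4, c=-6): slope -10/3, span 3
hull edge (i=4, c=-6) to (i=5, c=3): slope 9, span 1
Factored form: p(x) = 3 ⊗ (x ⊕ (-9)) ⊗ (x ⊕ 10/3) ⊗ (x ⊕ 10/3) ⊗ (x ⊕ 10/3) ⊗ (x ⊕ 4)
Answer: roots = -9 (mult 1), 10/3 (mult 3), 4 (mult 1)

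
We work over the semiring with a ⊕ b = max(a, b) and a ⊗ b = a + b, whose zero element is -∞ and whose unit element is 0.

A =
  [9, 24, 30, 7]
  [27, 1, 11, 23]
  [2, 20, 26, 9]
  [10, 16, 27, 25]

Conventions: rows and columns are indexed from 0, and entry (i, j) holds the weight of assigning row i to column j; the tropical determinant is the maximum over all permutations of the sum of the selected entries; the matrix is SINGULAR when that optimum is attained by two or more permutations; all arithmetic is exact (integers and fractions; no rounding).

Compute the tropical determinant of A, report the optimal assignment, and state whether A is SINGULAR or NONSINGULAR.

σ = (0, 1, 2, 3): 9 + 1 + 26 + 25 = 61
σ = (0, 1, 3, 2): 9 + 1 + 9 + 27 = 46
σ = (0, 2, 1, 3): 9 + 11 + 20 + 25 = 65
σ = (0, 2, 3, 1): 9 + 11 + 9 + 16 = 45
σ = (0, 3, 1, 2): 9 + 23 + 20 + 27 = 79
σ = (0, 3, 2, 1): 9 + 23 + 26 + 16 = 74
σ = (1, 0, 2, 3): 24 + 27 + 26 + 25 = 102
σ = (1, 0, 3, 2): 24 + 27 + 9 + 27 = 87
σ = (1, 2, 0, 3): 24 + 11 + 2 + 25 = 62
σ = (1, 2, 3, 0): 24 + 11 + 9 + 10 = 54
σ = (1, 3, 0, 2): 24 + 23 + 2 + 27 = 76
σ = (1, 3, 2, 0): 24 + 23 + 26 + 10 = 83
σ = (2, 0, 1, 3): 30 + 27 + 20 + 25 = 102
σ = (2, 0, 3, 1): 30 + 27 + 9 + 16 = 82
σ = (2, 1, 0, 3): 30 + 1 + 2 + 25 = 58
σ = (2, 1, 3, 0): 30 + 1 + 9 + 10 = 50
σ = (2, 3, 0, 1): 30 + 23 + 2 + 16 = 71
σ = (2, 3, 1, 0): 30 + 23 + 20 + 10 = 83
σ = (3, 0, 1, 2): 7 + 27 + 20 + 27 = 81
σ = (3, 0, 2, 1): 7 + 27 + 26 + 16 = 76
σ = (3, 1, 0, 2): 7 + 1 + 2 + 27 = 37
σ = (3, 1, 2, 0): 7 + 1 + 26 + 10 = 44
σ = (3, 2, 0, 1): 7 + 11 + 2 + 16 = 36
σ = (3, 2, 1, 0): 7 + 11 + 20 + 10 = 48
Optimal value attained by: σ = (1, 0, 2, 3).
Answer: det⊕(A) = 102; verdict: SINGULAR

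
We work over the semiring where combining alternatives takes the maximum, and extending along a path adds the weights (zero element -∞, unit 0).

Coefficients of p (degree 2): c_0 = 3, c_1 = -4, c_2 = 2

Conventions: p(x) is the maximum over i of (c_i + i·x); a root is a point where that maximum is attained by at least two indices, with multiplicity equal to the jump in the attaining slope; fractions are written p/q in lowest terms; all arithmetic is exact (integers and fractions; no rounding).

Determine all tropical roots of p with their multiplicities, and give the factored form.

hull edge (i=0, c=3) to (i=2, c=2): slope -1/2, span 2
Factored form: p(x) = 2 ⊗ (x ⊕ 1/2) ⊗ (x ⊕ 1/2)
Answer: roots = 1/2 (mult 2)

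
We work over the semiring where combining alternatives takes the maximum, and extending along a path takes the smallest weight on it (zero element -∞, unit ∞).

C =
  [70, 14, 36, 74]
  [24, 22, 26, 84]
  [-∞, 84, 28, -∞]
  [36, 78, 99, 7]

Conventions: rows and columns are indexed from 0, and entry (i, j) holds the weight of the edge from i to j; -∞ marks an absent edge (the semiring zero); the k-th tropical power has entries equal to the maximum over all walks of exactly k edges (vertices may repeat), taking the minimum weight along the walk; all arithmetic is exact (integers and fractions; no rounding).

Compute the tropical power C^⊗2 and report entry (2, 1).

C^⊗2:
  [70, 74, 74, 70]
  [36, 78, 84, 24]
  [24, 28, 28, 84]
  [36, 84, 36, 78]
Key observation: the optimum is the walk 2->2->1, with weight 28 min 84 = 28.
Optimal value attained by: walk 2->2->1.
Answer: (C^⊗2)[2][1] = 28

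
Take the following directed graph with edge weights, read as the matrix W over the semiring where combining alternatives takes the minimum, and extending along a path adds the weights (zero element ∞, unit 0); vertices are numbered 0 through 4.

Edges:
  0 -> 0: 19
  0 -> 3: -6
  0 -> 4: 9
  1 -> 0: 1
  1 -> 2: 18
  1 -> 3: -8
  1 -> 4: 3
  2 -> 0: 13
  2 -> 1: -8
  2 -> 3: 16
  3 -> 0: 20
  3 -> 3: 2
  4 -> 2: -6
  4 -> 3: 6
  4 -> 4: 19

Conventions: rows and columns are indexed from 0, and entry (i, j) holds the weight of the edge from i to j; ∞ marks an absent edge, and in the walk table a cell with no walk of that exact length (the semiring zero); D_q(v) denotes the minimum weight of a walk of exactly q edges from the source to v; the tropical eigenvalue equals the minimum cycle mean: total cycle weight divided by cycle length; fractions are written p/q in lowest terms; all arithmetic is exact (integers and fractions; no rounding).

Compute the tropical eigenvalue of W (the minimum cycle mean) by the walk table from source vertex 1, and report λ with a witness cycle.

q=0: [∞, 0, ∞, ∞, ∞]
q=1: [1, ∞, 18, -8, 3]
q=2: [12, 10, -3, -6, 10]
q=3: [10, -11, 4, -4, 13]
q=4: [-10, -4, 7, -19, -8]
q=5: [-3, -1, -14, -17, -1]
Optimal cycle mean attained by: cycle 1->4->2->1, total 3 + (-6) + (-8), length 3.
Answer: λ = -11/3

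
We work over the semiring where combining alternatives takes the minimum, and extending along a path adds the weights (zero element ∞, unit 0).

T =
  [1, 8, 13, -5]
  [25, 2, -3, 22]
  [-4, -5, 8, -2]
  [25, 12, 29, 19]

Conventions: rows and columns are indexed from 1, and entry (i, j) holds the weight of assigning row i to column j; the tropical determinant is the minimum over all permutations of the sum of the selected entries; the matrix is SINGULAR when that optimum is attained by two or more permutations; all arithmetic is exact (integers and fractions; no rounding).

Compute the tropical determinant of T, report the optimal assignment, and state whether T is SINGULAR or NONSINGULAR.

σ = (1, 2, 3, 4): 1 + 2 + 8 + 19 = 30
σ = (1, 2, 4, 3): 1 + 2 + (-2) + 29 = 30
σ = (1, 3, 2, 4): 1 + (-3) + (-5) + 19 = 12
σ = (1, 3, 4, 2): 1 + (-3) + (-2) + 12 = 8
σ = (1, 4, 2, 3): 1 + 22 + (-5) + 29 = 47
σ = (1, 4, 3, 2): 1 + 22 + 8 + 12 = 43
σ = (2, 1, 3, 4): 8 + 25 + 8 + 19 = 60
σ = (2, 1, 4, 3): 8 + 25 + (-2) + 29 = 60
σ = (2, 3, 1, 4): 8 + (-3) + (-4) + 19 = 20
σ = (2, 3, 4, 1): 8 + (-3) + (-2) + 25 = 28
σ = (2, 4, 1, 3): 8 + 22 + (-4) + 29 = 55
σ = (2, 4, 3, 1): 8 + 22 + 8 + 25 = 63
σ = (3, 1, 2, 4): 13 + 25 + (-5) + 19 = 52
σ = (3, 1, 4, 2): 13 + 25 + (-2) + 12 = 48
σ = (3, 2, 1, 4): 13 + 2 + (-4) + 19 = 30
σ = (3, 2, 4, 1): 13 + 2 + (-2) + 25 = 38
σ = (3, 4, 1, 2): 13 + 22 + (-4) + 12 = 43
σ = (3, 4, 2, 1): 13 + 22 + (-5) + 25 = 55
σ = (4, 1, 2, 3): (-5) + 25 + (-5) + 29 = 44
σ = (4, 1, 3, 2): (-5) + 25 + 8 + 12 = 40
σ = (4, 2, 1, 3): (-5) + 2 + (-4) + 29 = 22
σ = (4, 2, 3, 1): (-5) + 2 + 8 + 25 = 30
σ = (4, 3, 1, 2): (-5) + (-3) + (-4) + 12 = 0
σ = (4, 3, 2, 1): (-5) + (-3) + (-5) + 25 = 12
Optimal value attained by: σ = (4, 3, 1, 2).
Answer: det⊕(T) = 0; verdict: NONSINGULAR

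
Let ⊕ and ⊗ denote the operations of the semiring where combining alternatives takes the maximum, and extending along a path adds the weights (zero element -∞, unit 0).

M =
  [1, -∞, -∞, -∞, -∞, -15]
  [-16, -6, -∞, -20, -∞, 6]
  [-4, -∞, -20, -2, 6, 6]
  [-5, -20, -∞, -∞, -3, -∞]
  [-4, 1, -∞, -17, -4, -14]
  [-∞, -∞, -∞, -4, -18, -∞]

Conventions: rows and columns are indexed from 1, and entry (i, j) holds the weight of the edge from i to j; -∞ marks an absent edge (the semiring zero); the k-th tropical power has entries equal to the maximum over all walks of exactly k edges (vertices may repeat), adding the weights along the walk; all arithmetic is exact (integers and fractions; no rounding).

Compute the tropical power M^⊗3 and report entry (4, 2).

M^⊗2:
  [2, -∞, -∞, -19, -33, -14]
  [-15, -12, -∞, 2, -12, 0]
  [2, 7, -40, 2, 2, -8]
  [-4, -2, -∞, -20, -7, -14]
  [-3, -3, -∞, -18, -8, 7]
  [-9, -17, -∞, -35, -7, -32]
M^⊗3:
  [3, -32, -∞, -18, -22, -13]
  [-3, -11, -∞, -4, -1, -6]
  [3, 3, -60, -12, -1, 13]
  [-3, -6, -∞, -18, -11, 4]
  [-2, -7, -∞, 3, -11, 3]
  [-8, -6, -∞, -24, -11, -11]
Key observation: the optimum is the walk 4->5->5->2, with weight (-3) + (-4) + 1 = -6.
Optimal value attained by: walk 4->5->5->2.
Answer: (M^⊗3)[4][2] = -6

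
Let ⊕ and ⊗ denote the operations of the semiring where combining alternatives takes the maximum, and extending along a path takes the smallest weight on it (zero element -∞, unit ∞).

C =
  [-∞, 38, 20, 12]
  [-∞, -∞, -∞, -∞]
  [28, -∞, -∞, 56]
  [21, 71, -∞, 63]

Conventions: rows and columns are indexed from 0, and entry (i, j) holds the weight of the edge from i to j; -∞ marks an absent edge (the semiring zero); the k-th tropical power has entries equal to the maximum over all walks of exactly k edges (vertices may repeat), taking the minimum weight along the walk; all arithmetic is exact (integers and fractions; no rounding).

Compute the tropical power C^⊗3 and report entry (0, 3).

C^⊗2:
  [20, 12, -∞, 20]
  [-∞, -∞, -∞, -∞]
  [21, 56, 20, 56]
  [21, 63, 20, 63]
C^⊗3:
  [20, 20, 20, 20]
  [-∞, -∞, -∞, -∞]
  [21, 56, 20, 56]
  [21, 63, 20, 63]
Key observation: the optimum is the walk 0->2->3->3, with weight 20 min 56 min 63 = 20.
Optimal value attained by: walk 0->2->3->3.
Answer: (C^⊗3)[0][3] = 20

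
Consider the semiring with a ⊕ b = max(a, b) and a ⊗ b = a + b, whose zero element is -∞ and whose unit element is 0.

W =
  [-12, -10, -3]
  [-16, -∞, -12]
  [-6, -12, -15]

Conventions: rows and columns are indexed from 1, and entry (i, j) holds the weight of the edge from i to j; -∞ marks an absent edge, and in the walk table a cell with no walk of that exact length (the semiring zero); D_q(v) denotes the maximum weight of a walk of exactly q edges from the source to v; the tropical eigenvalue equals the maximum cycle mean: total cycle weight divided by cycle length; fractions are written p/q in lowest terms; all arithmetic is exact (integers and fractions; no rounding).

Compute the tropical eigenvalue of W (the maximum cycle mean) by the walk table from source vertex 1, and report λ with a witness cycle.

q=0: [0, -∞, -∞]
q=1: [-12, -10, -3]
q=2: [-9, -15, -15]
q=3: [-21, -19, -12]
Optimal cycle mean attained by: cycle 1->3->1, total (-3) + (-6), length 2.
Answer: λ = -9/2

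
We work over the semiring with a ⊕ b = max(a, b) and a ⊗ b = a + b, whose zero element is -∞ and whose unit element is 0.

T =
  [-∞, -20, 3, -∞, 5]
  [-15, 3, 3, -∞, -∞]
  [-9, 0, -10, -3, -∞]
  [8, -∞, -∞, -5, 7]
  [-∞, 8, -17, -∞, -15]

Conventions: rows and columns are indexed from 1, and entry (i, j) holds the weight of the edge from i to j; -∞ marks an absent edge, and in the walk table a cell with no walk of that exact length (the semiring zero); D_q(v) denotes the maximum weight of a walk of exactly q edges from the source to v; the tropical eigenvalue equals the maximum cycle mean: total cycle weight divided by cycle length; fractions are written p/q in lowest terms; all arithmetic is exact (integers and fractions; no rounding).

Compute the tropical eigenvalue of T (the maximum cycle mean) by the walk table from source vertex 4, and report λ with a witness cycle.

q=0: [-∞, -∞, -∞, 0, -∞]
q=1: [8, -∞, -∞, -5, 7]
q=2: [3, 15, 11, -10, 13]
q=3: [2, 21, 18, 8, 8]
q=4: [16, 24, 24, 15, 15]
q=5: [23, 27, 27, 21, 22]
Optimal cycle mean attained by: cycle 1->5->2->3->4->1, total 5 + 8 + 3 + (-3) + 8, length 5.
Answer: λ = 21/5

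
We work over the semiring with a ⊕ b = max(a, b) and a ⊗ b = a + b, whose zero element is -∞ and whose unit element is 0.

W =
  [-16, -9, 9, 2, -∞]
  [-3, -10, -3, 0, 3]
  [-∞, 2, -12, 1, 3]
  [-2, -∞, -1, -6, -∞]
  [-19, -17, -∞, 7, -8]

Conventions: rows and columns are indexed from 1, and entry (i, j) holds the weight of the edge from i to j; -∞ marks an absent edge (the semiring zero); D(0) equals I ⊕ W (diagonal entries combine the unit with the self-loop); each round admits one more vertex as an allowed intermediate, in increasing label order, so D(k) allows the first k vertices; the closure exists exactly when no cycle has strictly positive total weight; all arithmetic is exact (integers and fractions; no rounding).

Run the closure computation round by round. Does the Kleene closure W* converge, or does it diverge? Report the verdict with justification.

D(0):
  [0, -9, 9, 2, -∞]
  [-3, 0, -3, 0, 3]
  [-∞, 2, 0, 1, 3]
  [-2, -∞, -1, 0, -∞]
  [-19, -17, -∞, 7, 0]
D(1):
  [0, -9, 9, 2, -∞]
  [-3, 0, 6, 0, 3]
  [-∞, 2, 0, 1, 3]
  [-2, -11, 7, 0, -∞]
  [-19, -17, -10, 7, 0]
Detection: at round 2, diagonal entry (3, 3) turns strictly positive.
Key observation: the cycle 3->2->1->3 has total weight 2 + (-3) + 9, which is strictly positive.
Answer: DIVERGES — positive cycle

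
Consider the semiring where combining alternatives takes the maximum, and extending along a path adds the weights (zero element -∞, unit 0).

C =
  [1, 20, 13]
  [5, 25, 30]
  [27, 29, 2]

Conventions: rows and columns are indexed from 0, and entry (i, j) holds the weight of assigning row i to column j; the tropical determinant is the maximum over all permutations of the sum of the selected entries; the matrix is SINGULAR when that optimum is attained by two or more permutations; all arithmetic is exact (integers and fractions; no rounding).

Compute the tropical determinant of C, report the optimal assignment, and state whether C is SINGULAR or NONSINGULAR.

σ = (0, 1, 2): 1 + 25 + 2 = 28
σ = (0, 2, 1): 1 + 30 + 29 = 60
σ = (1, 0, 2): 20 + 5 + 2 = 27
σ = (1, 2, 0): 20 + 30 + 27 = 77
σ = (2, 0, 1): 13 + 5 + 29 = 47
σ = (2, 1, 0): 13 + 25 + 27 = 65
Optimal value attained by: σ = (1, 2, 0).
Answer: det⊕(C) = 77; verdict: NONSINGULAR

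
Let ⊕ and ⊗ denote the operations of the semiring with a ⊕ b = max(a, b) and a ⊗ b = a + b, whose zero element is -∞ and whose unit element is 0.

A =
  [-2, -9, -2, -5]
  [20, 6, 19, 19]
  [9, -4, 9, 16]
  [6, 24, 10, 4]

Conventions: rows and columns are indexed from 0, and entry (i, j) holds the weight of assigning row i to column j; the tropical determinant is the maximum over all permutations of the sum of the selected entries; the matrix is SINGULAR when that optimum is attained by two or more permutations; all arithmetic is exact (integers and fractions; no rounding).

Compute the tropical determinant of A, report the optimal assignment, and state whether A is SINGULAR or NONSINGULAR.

σ = (0, 1, 2, 3): (-2) + 6 + 9 + 4 = 17
σ = (0, 1, 3, 2): (-2) + 6 + 16 + 10 = 30
σ = (0, 2, 1, 3): (-2) + 19 + (-4) + 4 = 17
σ = (0, 2, 3, 1): (-2) + 19 + 16 + 24 = 57
σ = (0, 3, 1, 2): (-2) + 19 + (-4) + 10 = 23
σ = (0, 3, 2, 1): (-2) + 19 + 9 + 24 = 50
σ = (1, 0, 2, 3): (-9) + 20 + 9 + 4 = 24
σ = (1, 0, 3, 2): (-9) + 20 + 16 + 10 = 37
σ = (1, 2, 0, 3): (-9) + 19 + 9 + 4 = 23
σ = (1, 2, 3, 0): (-9) + 19 + 16 + 6 = 32
σ = (1, 3, 0, 2): (-9) + 19 + 9 + 10 = 29
σ = (1, 3, 2, 0): (-9) + 19 + 9 + 6 = 25
σ = (2, 0, 1, 3): (-2) + 20 + (-4) + 4 = 18
σ = (2, 0, 3, 1): (-2) + 20 + 16 + 24 = 58
σ = (2, 1, 0, 3): (-2) + 6 + 9 + 4 = 17
σ = (2, 1, 3, 0): (-2) + 6 + 16 + 6 = 26
σ = (2, 3, 0, 1): (-2) + 19 + 9 + 24 = 50
σ = (2, 3, 1, 0): (-2) + 19 + (-4) + 6 = 19
σ = (3, 0, 1, 2): (-5) + 20 + (-4) + 10 = 21
σ = (3, 0, 2, 1): (-5) + 20 + 9 + 24 = 48
σ = (3, 1, 0, 2): (-5) + 6 + 9 + 10 = 20
σ = (3, 1, 2, 0): (-5) + 6 + 9 + 6 = 16
σ = (3, 2, 0, 1): (-5) + 19 + 9 + 24 = 47
σ = (3, 2, 1, 0): (-5) + 19 + (-4) + 6 = 16
Optimal value attained by: σ = (2, 0, 3, 1).
Answer: det⊕(A) = 58; verdict: NONSINGULAR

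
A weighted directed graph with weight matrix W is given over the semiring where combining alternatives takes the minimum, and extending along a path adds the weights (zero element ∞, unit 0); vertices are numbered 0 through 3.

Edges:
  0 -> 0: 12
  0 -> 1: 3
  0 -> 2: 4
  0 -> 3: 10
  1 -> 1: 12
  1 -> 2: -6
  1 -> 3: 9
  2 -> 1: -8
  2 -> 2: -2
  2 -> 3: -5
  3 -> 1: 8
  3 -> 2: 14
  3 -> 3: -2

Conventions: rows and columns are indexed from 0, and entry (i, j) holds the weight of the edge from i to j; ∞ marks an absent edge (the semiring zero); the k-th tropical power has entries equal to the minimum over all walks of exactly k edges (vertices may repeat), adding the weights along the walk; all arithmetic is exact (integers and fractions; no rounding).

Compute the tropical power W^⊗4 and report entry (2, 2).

W^⊗2:
  [24, -4, -3, -1]
  [∞, -14, -8, -11]
  [∞, -10, -14, -7]
  [∞, 6, 2, -4]
W^⊗3:
  [36, -11, -10, -8]
  [∞, -16, -20, -13]
  [∞, -22, -16, -19]
  [∞, -6, 0, -6]
W^⊗4:
  [48, -18, -17, -15]
  [∞, -28, -22, -25]
  [∞, -24, -28, -21]
  [∞, -8, -12, -8]
Key observation: the optimum is the walk 2->1->2->1->2, with weight (-8) + (-6) + (-8) + (-6) = -28.
Optimal value attained by: walk 2->1->2->1->2.
Answer: (W^⊗4)[2][2] = -28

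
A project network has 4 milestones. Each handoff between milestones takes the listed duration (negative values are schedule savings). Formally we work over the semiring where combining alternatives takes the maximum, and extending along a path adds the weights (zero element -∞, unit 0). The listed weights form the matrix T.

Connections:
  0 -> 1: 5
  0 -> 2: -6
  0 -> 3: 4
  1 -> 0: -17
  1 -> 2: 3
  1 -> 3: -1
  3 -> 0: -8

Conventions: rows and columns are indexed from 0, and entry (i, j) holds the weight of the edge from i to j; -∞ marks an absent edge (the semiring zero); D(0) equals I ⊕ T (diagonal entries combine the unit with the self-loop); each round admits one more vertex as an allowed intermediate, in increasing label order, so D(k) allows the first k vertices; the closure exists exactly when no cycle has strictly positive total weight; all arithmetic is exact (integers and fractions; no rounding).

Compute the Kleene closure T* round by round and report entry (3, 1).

D(0):
  [0, 5, -6, 4]
  [-17, 0, 3, -1]
  [-∞, -∞, 0, -∞]
  [-8, -∞, -∞, 0]
D(1):
  [0, 5, -6, 4]
  [-17, 0, 3, -1]
  [-∞, -∞, 0, -∞]
  [-8, -3, -14, 0]
D(2):
  [0, 5, 8, 4]
  [-17, 0, 3, -1]
  [-∞, -∞, 0, -∞]
  [-8, -3, 0, 0]
D(3):
  [0, 5, 8, 4]
  [-17, 0, 3, -1]
  [-∞, -∞, 0, -∞]
  [-8, -3, 0, 0]
D(4):
  [0, 5, 8, 4]
  [-9, 0, 3, -1]
  [-∞, -∞, 0, -∞]
  [-8, -3, 0, 0]
Answer: T*[3][1] = -3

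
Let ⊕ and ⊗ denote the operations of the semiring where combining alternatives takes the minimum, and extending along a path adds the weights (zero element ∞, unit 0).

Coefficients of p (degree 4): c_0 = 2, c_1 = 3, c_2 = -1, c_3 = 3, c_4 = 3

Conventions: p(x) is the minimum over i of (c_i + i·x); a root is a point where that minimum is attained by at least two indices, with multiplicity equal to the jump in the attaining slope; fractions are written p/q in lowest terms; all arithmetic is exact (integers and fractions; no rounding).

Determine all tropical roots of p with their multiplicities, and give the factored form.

hull edge (i=0, c=2) to (i=2, c=-1): slope -3/2, span 2
hull edge (i=2, c=-1) to (i=4, c=3): slope 2, span 2
Factored form: p(x) = 3 ⊗ (x ⊕ (-2)) ⊗ (x ⊕ (-2)) ⊗ (x ⊕ 3/2) ⊗ (x ⊕ 3/2)
Answer: roots = -2 (mult 2), 3/2 (mult 2)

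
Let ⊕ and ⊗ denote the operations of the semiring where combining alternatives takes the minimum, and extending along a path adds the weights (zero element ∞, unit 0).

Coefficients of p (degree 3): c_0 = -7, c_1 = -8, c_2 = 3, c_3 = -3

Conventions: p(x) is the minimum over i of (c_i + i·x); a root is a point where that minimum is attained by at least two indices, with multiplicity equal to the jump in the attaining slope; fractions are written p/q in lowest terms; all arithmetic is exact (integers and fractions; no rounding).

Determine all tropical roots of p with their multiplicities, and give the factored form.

hull edge (i=0, c=-7) to (i=1, c=-8): slope -1, span 1
hull edge (i=1, c=-8) to (i=3, c=-3): slope 5/2, span 2
Factored form: p(x) = -3 ⊗ (x ⊕ (-5/2)) ⊗ (x ⊕ (-5/2)) ⊗ (x ⊕ 1)
Answer: roots = -5/2 (mult 2), 1 (mult 1)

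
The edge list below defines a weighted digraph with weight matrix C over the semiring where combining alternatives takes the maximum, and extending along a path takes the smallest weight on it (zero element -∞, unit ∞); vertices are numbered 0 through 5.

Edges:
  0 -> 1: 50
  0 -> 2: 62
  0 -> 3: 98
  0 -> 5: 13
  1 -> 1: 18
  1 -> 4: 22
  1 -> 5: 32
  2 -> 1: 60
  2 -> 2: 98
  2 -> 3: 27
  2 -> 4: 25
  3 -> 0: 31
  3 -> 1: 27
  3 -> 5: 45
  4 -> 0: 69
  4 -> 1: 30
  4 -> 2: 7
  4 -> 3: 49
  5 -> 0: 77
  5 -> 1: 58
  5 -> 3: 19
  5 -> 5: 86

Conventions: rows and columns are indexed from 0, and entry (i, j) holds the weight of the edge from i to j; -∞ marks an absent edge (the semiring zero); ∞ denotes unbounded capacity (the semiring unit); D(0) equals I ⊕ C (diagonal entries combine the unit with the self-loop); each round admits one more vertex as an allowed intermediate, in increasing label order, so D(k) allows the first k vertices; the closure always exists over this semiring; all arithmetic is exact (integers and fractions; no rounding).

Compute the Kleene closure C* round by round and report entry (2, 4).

D(0):
  [∞, 50, 62, 98, -∞, 13]
  [-∞, ∞, -∞, -∞, 22, 32]
  [-∞, 60, ∞, 27, 25, -∞]
  [31, 27, -∞, ∞, -∞, 45]
  [69, 30, 7, 49, ∞, -∞]
  [77, 58, -∞, 19, -∞, ∞]
D(1):
  [∞, 50, 62, 98, -∞, 13]
  [-∞, ∞, -∞, -∞, 22, 32]
  [-∞, 60, ∞, 27, 25, -∞]
  [31, 31, 31, ∞, -∞, 45]
  [69, 50, 62, 69, ∞, 13]
  [77, 58, 62, 77, -∞, ∞]
D(2):
  [∞, 50, 62, 98, 22, 32]
  [-∞, ∞, -∞, -∞, 22, 32]
  [-∞, 60, ∞, 27, 25, 32]
  [31, 31, 31, ∞, 22, 45]
  [69, 50, 62, 69, ∞, 32]
  [77, 58, 62, 77, 22, ∞]
D(3):
  [∞, 60, 62, 98, 25, 32]
  [-∞, ∞, -∞, -∞, 22, 32]
  [-∞, 60, ∞, 27, 25, 32]
  [31, 31, 31, ∞, 25, 45]
  [69, 60, 62, 69, ∞, 32]
  [77, 60, 62, 77, 25, ∞]
D(4):
  [∞, 60, 62, 98, 25, 45]
  [-∞, ∞, -∞, -∞, 22, 32]
  [27, 60, ∞, 27, 25, 32]
  [31, 31, 31, ∞, 25, 45]
  [69, 60, 62, 69, ∞, 45]
  [77, 60, 62, 77, 25, ∞]
D(5):
  [∞, 60, 62, 98, 25, 45]
  [22, ∞, 22, 22, 22, 32]
  [27, 60, ∞, 27, 25, 32]
  [31, 31, 31, ∞, 25, 45]
  [69, 60, 62, 69, ∞, 45]
  [77, 60, 62, 77, 25, ∞]
D(6):
  [∞, 60, 62, 98, 25, 45]
  [32, ∞, 32, 32, 25, 32]
  [32, 60, ∞, 32, 25, 32]
  [45, 45, 45, ∞, 25, 45]
  [69, 60, 62, 69, ∞, 45]
  [77, 60, 62, 77, 25, ∞]
Answer: C*[2][4] = 25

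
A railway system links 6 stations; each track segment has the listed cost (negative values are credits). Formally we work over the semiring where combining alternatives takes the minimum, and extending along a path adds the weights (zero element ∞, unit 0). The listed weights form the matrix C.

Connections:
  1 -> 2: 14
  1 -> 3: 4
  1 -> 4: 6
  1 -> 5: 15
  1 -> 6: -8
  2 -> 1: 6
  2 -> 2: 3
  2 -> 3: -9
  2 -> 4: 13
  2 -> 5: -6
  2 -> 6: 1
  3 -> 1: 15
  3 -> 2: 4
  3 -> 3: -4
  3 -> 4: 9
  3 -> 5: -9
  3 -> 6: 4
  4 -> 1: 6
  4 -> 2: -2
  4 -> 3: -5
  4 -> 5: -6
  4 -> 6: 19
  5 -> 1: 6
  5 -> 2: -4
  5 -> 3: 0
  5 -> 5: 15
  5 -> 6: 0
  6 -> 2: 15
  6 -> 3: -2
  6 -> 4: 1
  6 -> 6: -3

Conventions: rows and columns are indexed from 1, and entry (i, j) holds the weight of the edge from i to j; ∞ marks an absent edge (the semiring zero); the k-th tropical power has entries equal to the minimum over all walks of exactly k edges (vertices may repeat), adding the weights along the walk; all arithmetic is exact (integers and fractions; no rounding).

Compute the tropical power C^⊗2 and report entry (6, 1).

C^⊗2:
  [12, 4, -10, -7, -5, -11]
  [0, -10, -13, 0, -18, -6]
  [-3, -13, -9, 5, -13, -9]
  [0, -10, -11, 4, -14, -6]
  [2, -1, -13, 1, -10, -3]
  [7, -1, -6, -2, -11, -6]
Key observation: the optimum is the walk 6->4->1, with weight 1 + 6 = 7.
Optimal value attained by: walk 6->4->1.
Answer: (C^⊗2)[6][1] = 7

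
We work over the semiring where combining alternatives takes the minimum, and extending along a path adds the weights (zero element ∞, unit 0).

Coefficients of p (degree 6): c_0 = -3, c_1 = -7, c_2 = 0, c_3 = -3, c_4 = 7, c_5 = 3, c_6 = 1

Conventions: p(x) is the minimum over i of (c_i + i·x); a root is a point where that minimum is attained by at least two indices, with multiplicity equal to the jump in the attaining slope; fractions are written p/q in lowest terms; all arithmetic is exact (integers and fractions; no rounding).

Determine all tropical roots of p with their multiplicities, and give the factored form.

hull edge (i=0, c=-3) to (i=1, c=-7): slope -4, span 1
hull edge (i=1, c=-7) to (i=6, c=1): slope 8/5, span 5
Factored form: p(x) = 1 ⊗ (x ⊕ (-8/5)) ⊗ (x ⊕ (-8/5)) ⊗ (x ⊕ (-8/5)) ⊗ (x ⊕ (-8/5)) ⊗ (x ⊕ (-8/5)) ⊗ (x ⊕ 4)
Answer: roots = -8/5 (mult 5), 4 (mult 1)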